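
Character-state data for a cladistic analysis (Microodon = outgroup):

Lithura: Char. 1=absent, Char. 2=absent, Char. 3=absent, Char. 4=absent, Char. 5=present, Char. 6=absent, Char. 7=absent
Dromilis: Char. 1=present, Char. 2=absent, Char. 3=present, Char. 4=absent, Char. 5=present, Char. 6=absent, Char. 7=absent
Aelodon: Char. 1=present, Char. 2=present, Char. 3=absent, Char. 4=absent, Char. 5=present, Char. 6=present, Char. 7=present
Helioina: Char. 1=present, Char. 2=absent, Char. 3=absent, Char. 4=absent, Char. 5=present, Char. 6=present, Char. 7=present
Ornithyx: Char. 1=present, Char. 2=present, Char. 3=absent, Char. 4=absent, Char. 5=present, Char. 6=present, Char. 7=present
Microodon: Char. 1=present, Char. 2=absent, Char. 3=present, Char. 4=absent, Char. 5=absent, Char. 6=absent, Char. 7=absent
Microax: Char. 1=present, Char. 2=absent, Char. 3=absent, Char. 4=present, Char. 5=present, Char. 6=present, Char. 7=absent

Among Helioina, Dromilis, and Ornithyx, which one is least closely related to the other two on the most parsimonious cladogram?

Character polarity is set by the outgroup: the derived state is whichever differs from the outgroup's state, so for Char. 1, Char. 3 the derived state is 'absent', and for the remaining characters it is 'present'.
Char. 1 (derived state 'absent') is unique to Lithura (autapomorphy; uninformative for grouping).
Only Aelodon and Ornithyx show the derived state 'present' for Char. 2, supporting them as a clade.
Char. 3: derived state 'absent' in Aelodon, Helioina, Lithura, Microax, and Ornithyx only — synapomorphy for {Aelodon, Helioina, Lithura, Microax, Ornithyx}.
Char. 4 (derived state 'present') is unique to Microax (autapomorphy; uninformative for grouping).
All ingroup taxa share the derived state 'present' for Char. 5; it defines the ingroup but does not resolve relationships within it.
Char. 6: derived state 'present' in Aelodon, Helioina, Microax, and Ornithyx only — synapomorphy for {Aelodon, Helioina, Microax, Ornithyx}.
Char. 7: derived state 'present' in Aelodon, Helioina, and Ornithyx only — synapomorphy for {Aelodon, Helioina, Ornithyx}.
Most parsimonious ingroup topology: (((Microax,((Ornithyx,Aelodon),Helioina)),Lithura),Dromilis).
Ornithyx and Helioina share a more recent common ancestor with each other than either does with Dromilis, so Dromilis is the least closely related of the three.

Dromilis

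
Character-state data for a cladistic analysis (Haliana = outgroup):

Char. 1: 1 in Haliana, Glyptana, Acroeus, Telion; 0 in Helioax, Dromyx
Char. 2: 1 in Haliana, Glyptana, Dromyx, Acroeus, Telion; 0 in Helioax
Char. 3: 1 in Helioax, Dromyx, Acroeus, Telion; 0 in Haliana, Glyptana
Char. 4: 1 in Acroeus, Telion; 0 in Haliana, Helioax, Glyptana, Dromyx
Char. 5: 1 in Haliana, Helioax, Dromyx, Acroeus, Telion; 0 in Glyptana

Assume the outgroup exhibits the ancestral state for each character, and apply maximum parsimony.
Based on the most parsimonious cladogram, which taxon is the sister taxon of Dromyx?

Character polarity is set by the outgroup: the derived state is whichever differs from the outgroup's state, so for Char. 1, Char. 2, Char. 5 the derived state is '0', and for the remaining characters it is '1'.
Char. 1 (derived state '0') is shared by Dromyx and Helioax — a synapomorphy uniting that clade.
Char. 2 (derived state '0') is unique to Helioax (autapomorphy; uninformative for grouping).
Only Acroeus, Dromyx, Helioax, and Telion show the derived state '1' for Char. 3, supporting them as a clade.
Char. 4 (derived state '1') is shared by Acroeus and Telion — a synapomorphy uniting that clade.
Char. 5: derived state '0' in Glyptana only — an autapomorphy, so it tells us nothing about relationships among taxa.
Most parsimonious ingroup topology: (((Helioax,Dromyx),(Acroeus,Telion)),Glyptana).
Dromyx and Helioax form a cherry on this tree, so they are sister taxa.

Helioax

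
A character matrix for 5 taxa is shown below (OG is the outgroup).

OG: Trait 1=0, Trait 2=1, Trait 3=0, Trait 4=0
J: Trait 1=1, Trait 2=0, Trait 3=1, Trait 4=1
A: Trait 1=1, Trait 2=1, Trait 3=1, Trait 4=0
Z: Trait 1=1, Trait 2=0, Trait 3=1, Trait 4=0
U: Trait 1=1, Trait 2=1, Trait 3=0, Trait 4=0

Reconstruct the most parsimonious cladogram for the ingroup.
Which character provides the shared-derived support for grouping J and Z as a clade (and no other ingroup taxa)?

Trait 2

Character polarity is set by the outgroup: the derived state is whichever differs from the outgroup's state, so for Trait 2 the derived state is '0', and for the remaining characters it is '1'.
Trait 1 (derived state '1') is shared by all ingroup taxa — unites the whole ingroup.
Only J and Z show the derived state '0' for Trait 2, supporting them as a clade.
Only A, J, and Z show the derived state '1' for Trait 3, supporting them as a clade.
Trait 4: derived state '1' in J only — an autapomorphy, so it tells us nothing about relationships among taxa.
Most parsimonious ingroup topology: (((J,Z),A),U).
The clade {J, Z} is supported by Trait 2: its derived state '0' occurs in exactly those taxa and in no other taxon (including the outgroup).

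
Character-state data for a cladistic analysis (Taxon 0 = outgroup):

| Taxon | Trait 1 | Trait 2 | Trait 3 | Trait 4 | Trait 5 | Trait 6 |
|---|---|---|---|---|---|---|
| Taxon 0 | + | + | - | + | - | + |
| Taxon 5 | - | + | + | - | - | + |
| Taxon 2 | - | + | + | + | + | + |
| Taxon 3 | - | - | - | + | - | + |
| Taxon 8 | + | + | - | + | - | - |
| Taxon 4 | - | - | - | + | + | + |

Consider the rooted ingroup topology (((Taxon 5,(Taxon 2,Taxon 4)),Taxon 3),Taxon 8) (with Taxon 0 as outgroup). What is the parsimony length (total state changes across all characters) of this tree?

8

Map each character onto (((Taxon 5,(Taxon 2,Taxon 4)),Taxon 3),Taxon 8) (rooted by Taxon 0) and count the minimum state changes it requires (Fitch parsimony):
Trait 1: 1; Trait 2: 2; Trait 3: 2; Trait 4: 1; Trait 5: 1; Trait 6: 1.
Total tree length = 8.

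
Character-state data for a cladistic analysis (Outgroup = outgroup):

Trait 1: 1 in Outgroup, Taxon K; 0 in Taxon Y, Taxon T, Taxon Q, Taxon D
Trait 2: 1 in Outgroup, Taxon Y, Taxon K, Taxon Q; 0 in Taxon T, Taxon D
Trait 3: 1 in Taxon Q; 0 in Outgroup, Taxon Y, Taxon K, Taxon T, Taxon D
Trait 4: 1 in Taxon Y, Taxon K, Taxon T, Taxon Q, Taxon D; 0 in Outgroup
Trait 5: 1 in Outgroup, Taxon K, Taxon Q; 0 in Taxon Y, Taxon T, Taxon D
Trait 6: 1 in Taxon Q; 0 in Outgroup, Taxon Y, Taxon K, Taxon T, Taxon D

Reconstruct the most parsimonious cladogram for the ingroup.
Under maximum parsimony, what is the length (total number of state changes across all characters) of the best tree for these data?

6

Character polarity is set by the outgroup: the derived state is whichever differs from the outgroup's state, so for Trait 1, Trait 2, Trait 5 the derived state is '0', and for the remaining characters it is '1'.
Only Taxon D, Taxon Q, Taxon T, and Taxon Y show the derived state '0' for Trait 1, supporting them as a clade.
Trait 2 (derived state '0') is shared by Taxon D and Taxon T — a synapomorphy uniting that clade.
Trait 3: derived state '1' in Taxon Q only — an autapomorphy, so it tells us nothing about relationships among taxa.
All ingroup taxa share the derived state '1' for Trait 4; it defines the ingroup but does not resolve relationships within it.
Trait 5: derived state '0' in Taxon D, Taxon T, and Taxon Y only — synapomorphy for {Taxon D, Taxon T, Taxon Y}.
Trait 6: derived state '1' in Taxon Q only — an autapomorphy, so it tells us nothing about relationships among taxa.
Most parsimonious ingroup topology: (((Taxon Y,(Taxon T,Taxon D)),Taxon Q),Taxon K).
Changes per character on this tree: Trait 1: 1; Trait 2: 1; Trait 3: 1; Trait 4: 1; Trait 5: 1; Trait 6: 1.
Total = 6.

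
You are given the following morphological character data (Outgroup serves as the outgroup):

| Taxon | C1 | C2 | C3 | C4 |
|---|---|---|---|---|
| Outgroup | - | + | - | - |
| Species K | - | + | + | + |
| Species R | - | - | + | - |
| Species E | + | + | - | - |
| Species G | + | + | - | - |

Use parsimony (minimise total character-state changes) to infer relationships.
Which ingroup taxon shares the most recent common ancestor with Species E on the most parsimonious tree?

Character polarity is set by the outgroup: the derived state is whichever differs from the outgroup's state, so for C2 the derived state is '-', and for the remaining characters it is '+'.
Only Species E and Species G show the derived state '+' for C1, supporting them as a clade.
C2: derived state '-' in Species R only — an autapomorphy, so it tells us nothing about relationships among taxa.
Only Species K and Species R show the derived state '+' for C3, supporting them as a clade.
C4 (derived state '+') is unique to Species K (autapomorphy; uninformative for grouping).
Most parsimonious ingroup topology: ((Species K,Species R),(Species E,Species G)).
Species E and Species G form a cherry on this tree, so they are sister taxa.

Species G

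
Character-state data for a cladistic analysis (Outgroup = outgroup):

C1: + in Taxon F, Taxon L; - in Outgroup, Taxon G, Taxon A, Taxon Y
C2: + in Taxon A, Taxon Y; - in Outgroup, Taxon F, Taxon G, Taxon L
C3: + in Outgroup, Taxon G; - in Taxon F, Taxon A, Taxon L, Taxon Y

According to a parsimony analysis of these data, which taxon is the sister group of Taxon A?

Character polarity is set by the outgroup: the derived state is whichever differs from the outgroup's state, so for C3 the derived state is '-', and for the remaining characters it is '+'.
Only Taxon F and Taxon L show the derived state '+' for C1, supporting them as a clade.
C2: derived state '+' in Taxon A and Taxon Y only — synapomorphy for {Taxon A, Taxon Y}.
C3: derived state '-' in Taxon A, Taxon F, Taxon L, and Taxon Y only — synapomorphy for {Taxon A, Taxon F, Taxon L, Taxon Y}.
Most parsimonious ingroup topology: (((Taxon F,Taxon L),(Taxon A,Taxon Y)),Taxon G).
Taxon A and Taxon Y form a cherry on this tree, so they are sister taxa.

Taxon Y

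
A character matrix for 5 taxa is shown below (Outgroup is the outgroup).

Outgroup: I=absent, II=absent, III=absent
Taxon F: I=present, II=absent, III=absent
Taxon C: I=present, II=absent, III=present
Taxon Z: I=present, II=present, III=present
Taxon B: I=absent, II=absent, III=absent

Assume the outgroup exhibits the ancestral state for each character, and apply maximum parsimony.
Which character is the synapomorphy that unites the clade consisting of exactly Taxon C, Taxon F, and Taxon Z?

The outgroup has state 'absent' for every character, so 'present' is the derived state throughout.
I: derived state 'present' in Taxon C, Taxon F, and Taxon Z only — synapomorphy for {Taxon C, Taxon F, Taxon Z}.
II: derived state 'present' in Taxon Z only — an autapomorphy, so it tells us nothing about relationships among taxa.
III (derived state 'present') is shared by Taxon C and Taxon Z — a synapomorphy uniting that clade.
Most parsimonious ingroup topology: ((Taxon F,(Taxon C,Taxon Z)),Taxon B).
The clade {Taxon C, Taxon F, Taxon Z} is supported by I: its derived state 'present' occurs in exactly those taxa and in no other taxon (including the outgroup).

I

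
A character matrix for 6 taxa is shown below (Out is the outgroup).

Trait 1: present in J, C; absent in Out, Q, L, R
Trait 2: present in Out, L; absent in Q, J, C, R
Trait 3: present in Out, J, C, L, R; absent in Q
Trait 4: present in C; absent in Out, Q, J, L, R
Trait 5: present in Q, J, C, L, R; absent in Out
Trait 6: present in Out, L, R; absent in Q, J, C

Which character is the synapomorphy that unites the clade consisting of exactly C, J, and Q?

Character polarity is set by the outgroup: the derived state is whichever differs from the outgroup's state, so for Trait 2, Trait 3, Trait 6 the derived state is 'absent', and for the remaining characters it is 'present'.
Trait 1 (derived state 'present') is shared by C and J — a synapomorphy uniting that clade.
Only C, J, Q, and R show the derived state 'absent' for Trait 2, supporting them as a clade.
Trait 3 (derived state 'absent') is unique to Q (autapomorphy; uninformative for grouping).
Trait 4 (derived state 'present') is unique to C (autapomorphy; uninformative for grouping).
Trait 5 (derived state 'present') is shared by all ingroup taxa — unites the whole ingroup.
Only C, J, and Q show the derived state 'absent' for Trait 6, supporting them as a clade.
Most parsimonious ingroup topology: (((Q,(J,C)),R),L).
The clade {C, J, Q} is supported by Trait 6: its derived state 'absent' occurs in exactly those taxa and in no other taxon (including the outgroup).

Trait 6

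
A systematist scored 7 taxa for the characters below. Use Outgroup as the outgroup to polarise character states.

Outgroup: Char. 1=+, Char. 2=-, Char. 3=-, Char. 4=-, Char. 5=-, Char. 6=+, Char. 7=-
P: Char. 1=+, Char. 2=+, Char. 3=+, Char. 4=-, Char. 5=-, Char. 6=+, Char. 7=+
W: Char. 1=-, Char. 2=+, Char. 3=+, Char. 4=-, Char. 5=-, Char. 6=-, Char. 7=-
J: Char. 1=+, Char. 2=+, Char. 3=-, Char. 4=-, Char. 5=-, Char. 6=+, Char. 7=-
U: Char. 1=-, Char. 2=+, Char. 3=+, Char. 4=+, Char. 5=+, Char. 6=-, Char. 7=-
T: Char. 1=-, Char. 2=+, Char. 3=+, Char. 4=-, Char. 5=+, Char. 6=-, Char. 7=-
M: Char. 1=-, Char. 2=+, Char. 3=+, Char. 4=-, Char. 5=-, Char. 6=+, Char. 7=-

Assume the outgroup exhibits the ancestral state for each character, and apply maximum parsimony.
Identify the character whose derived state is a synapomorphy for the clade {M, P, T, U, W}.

Char. 3

Character polarity is set by the outgroup: the derived state is whichever differs from the outgroup's state, so for Char. 1, Char. 6 the derived state is '-', and for the remaining characters it is '+'.
Only M, T, U, and W show the derived state '-' for Char. 1, supporting them as a clade.
Char. 2 (derived state '+') is shared by all ingroup taxa — unites the whole ingroup.
Char. 3 (derived state '+') is shared by M, P, T, U, and W — a synapomorphy uniting that clade.
Char. 4 (derived state '+') is unique to U (autapomorphy; uninformative for grouping).
Only T and U show the derived state '+' for Char. 5, supporting them as a clade.
Only T, U, and W show the derived state '-' for Char. 6, supporting them as a clade.
Char. 7: derived state '+' in P only — an autapomorphy, so it tells us nothing about relationships among taxa.
Most parsimonious ingroup topology: ((((W,(T,U)),M),P),J).
The clade {M, P, T, U, W} is supported by Char. 3: its derived state '+' occurs in exactly those taxa and in no other taxon (including the outgroup).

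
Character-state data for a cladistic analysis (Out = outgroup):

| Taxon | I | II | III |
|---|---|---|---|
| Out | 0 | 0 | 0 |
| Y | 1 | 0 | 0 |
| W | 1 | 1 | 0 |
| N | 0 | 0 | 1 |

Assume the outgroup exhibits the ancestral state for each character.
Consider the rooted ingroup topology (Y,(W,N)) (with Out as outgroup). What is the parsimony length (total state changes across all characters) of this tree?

4

Map each character onto (Y,(W,N)) (rooted by Out) and count the minimum state changes it requires (Fitch parsimony):
I: 2; II: 1; III: 1.
Total tree length = 4.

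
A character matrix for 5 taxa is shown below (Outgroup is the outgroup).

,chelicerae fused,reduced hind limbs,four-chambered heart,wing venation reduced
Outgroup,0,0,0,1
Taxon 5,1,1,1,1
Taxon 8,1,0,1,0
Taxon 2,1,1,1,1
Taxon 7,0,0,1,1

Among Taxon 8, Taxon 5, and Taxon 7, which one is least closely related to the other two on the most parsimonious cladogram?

Character polarity is set by the outgroup: the derived state is whichever differs from the outgroup's state, so for wing venation reduced the derived state is '0', and for the remaining characters it is '1'.
chelicerae fused: derived state '1' in Taxon 2, Taxon 5, and Taxon 8 only — synapomorphy for {Taxon 2, Taxon 5, Taxon 8}.
reduced hind limbs: derived state '1' in Taxon 2 and Taxon 5 only — synapomorphy for {Taxon 2, Taxon 5}.
four-chambered heart (derived state '1') is shared by all ingroup taxa — unites the whole ingroup.
wing venation reduced: derived state '0' in Taxon 8 only — an autapomorphy, so it tells us nothing about relationships among taxa.
Most parsimonious ingroup topology: (((Taxon 5,Taxon 2),Taxon 8),Taxon 7).
Taxon 8 and Taxon 5 share a more recent common ancestor with each other than either does with Taxon 7, so Taxon 7 is the least closely related of the three.

Taxon 7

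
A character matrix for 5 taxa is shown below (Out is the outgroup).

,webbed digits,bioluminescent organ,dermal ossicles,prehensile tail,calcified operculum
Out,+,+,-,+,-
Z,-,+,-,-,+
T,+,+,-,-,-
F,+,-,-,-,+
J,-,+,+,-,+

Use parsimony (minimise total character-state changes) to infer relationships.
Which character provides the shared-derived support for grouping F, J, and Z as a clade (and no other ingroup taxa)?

calcified operculum

Character polarity is set by the outgroup: the derived state is whichever differs from the outgroup's state, so for webbed digits, bioluminescent organ, prehensile tail the derived state is '-', and for the remaining characters it is '+'.
webbed digits (derived state '-') is shared by J and Z — a synapomorphy uniting that clade.
bioluminescent organ: derived state '-' in F only — an autapomorphy, so it tells us nothing about relationships among taxa.
dermal ossicles (derived state '+') is unique to J (autapomorphy; uninformative for grouping).
prehensile tail (derived state '-') is shared by all ingroup taxa — unites the whole ingroup.
calcified operculum (derived state '+') is shared by F, J, and Z — a synapomorphy uniting that clade.
Most parsimonious ingroup topology: (((Z,J),F),T).
The clade {F, J, Z} is supported by calcified operculum: its derived state '+' occurs in exactly those taxa and in no other taxon (including the outgroup).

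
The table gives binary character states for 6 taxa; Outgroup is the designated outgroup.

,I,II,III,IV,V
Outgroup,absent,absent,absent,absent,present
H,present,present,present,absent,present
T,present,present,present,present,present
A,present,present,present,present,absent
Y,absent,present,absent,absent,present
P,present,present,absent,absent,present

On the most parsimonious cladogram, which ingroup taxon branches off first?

Character polarity is set by the outgroup: the derived state is whichever differs from the outgroup's state, so for V the derived state is 'absent', and for the remaining characters it is 'present'.
I: derived state 'present' in A, H, P, and T only — synapomorphy for {A, H, P, T}.
All ingroup taxa share the derived state 'present' for II; it defines the ingroup but does not resolve relationships within it.
Only A, H, and T show the derived state 'present' for III, supporting them as a clade.
Only A and T show the derived state 'present' for IV, supporting them as a clade.
V: derived state 'absent' in A only — an autapomorphy, so it tells us nothing about relationships among taxa.
Most parsimonious ingroup topology: (((H,(T,A)),P),Y).
Y is sister to the clade containing all other ingroup taxa, so it is the earliest-diverging (most basal) ingroup lineage.

Y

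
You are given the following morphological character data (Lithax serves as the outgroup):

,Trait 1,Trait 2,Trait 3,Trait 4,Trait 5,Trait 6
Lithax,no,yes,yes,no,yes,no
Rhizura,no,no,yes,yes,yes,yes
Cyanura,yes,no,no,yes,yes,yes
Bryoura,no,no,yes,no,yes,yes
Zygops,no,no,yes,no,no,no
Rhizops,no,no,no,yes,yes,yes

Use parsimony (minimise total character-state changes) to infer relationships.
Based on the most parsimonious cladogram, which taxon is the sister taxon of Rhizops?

Cyanura

Character polarity is set by the outgroup: the derived state is whichever differs from the outgroup's state, so for Trait 2, Trait 3, Trait 5 the derived state is 'no', and for the remaining characters it is 'yes'.
Trait 1 (derived state 'yes') is unique to Cyanura (autapomorphy; uninformative for grouping).
Trait 2 (derived state 'no') is shared by all ingroup taxa — unites the whole ingroup.
Trait 3: derived state 'no' in Cyanura and Rhizops only — synapomorphy for {Cyanura, Rhizops}.
Only Cyanura, Rhizops, and Rhizura show the derived state 'yes' for Trait 4, supporting them as a clade.
Trait 5: derived state 'no' in Zygops only — an autapomorphy, so it tells us nothing about relationships among taxa.
Trait 6: derived state 'yes' in Bryoura, Cyanura, Rhizops, and Rhizura only — synapomorphy for {Bryoura, Cyanura, Rhizops, Rhizura}.
Most parsimonious ingroup topology: ((((Rhizops,Cyanura),Rhizura),Bryoura),Zygops).
Rhizops and Cyanura form a cherry on this tree, so they are sister taxa.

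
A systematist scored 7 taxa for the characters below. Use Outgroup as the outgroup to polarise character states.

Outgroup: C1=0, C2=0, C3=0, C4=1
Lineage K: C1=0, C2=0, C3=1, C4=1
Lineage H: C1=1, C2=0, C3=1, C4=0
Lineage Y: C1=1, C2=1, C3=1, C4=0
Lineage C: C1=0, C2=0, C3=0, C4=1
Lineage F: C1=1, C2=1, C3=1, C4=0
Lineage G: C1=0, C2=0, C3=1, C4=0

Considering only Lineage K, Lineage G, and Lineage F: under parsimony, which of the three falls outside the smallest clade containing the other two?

Lineage K

Character polarity is set by the outgroup: the derived state is whichever differs from the outgroup's state, so for C4 the derived state is '0', and for the remaining characters it is '1'.
C1 (derived state '1') is shared by Lineage F, Lineage H, and Lineage Y — a synapomorphy uniting that clade.
C2 (derived state '1') is shared by Lineage F and Lineage Y — a synapomorphy uniting that clade.
C3: derived state '1' in Lineage F, Lineage G, Lineage H, Lineage K, and Lineage Y only — synapomorphy for {Lineage F, Lineage G, Lineage H, Lineage K, Lineage Y}.
C4 (derived state '0') is shared by Lineage F, Lineage G, Lineage H, and Lineage Y — a synapomorphy uniting that clade.
Most parsimonious ingroup topology: ((Lineage K,((Lineage H,(Lineage Y,Lineage F)),Lineage G)),Lineage C).
Lineage F and Lineage G share a more recent common ancestor with each other than either does with Lineage K, so Lineage K is the least closely related of the three.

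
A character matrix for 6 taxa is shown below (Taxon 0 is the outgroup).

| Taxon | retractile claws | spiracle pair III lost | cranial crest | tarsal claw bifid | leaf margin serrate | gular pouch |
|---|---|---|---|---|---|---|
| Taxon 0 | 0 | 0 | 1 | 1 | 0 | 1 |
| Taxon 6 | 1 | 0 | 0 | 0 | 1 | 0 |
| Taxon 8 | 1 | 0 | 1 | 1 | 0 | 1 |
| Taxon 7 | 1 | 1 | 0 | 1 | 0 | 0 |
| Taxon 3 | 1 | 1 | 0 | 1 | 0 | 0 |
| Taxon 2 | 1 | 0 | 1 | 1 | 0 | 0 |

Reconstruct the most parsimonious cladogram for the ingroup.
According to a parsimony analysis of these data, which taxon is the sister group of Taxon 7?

Taxon 3

Character polarity is set by the outgroup: the derived state is whichever differs from the outgroup's state, so for cranial crest, tarsal claw bifid, gular pouch the derived state is '0', and for the remaining characters it is '1'.
retractile claws (derived state '1') is shared by all ingroup taxa — unites the whole ingroup.
spiracle pair III lost: derived state '1' in Taxon 3 and Taxon 7 only — synapomorphy for {Taxon 3, Taxon 7}.
Only Taxon 3, Taxon 6, and Taxon 7 show the derived state '0' for cranial crest, supporting them as a clade.
tarsal claw bifid: derived state '0' in Taxon 6 only — an autapomorphy, so it tells us nothing about relationships among taxa.
leaf margin serrate: derived state '1' in Taxon 6 only — an autapomorphy, so it tells us nothing about relationships among taxa.
Only Taxon 2, Taxon 3, Taxon 6, and Taxon 7 show the derived state '0' for gular pouch, supporting them as a clade.
Most parsimonious ingroup topology: (Taxon 8,((Taxon 6,(Taxon 7,Taxon 3)),Taxon 2)).
Taxon 7 and Taxon 3 form a cherry on this tree, so they are sister taxa.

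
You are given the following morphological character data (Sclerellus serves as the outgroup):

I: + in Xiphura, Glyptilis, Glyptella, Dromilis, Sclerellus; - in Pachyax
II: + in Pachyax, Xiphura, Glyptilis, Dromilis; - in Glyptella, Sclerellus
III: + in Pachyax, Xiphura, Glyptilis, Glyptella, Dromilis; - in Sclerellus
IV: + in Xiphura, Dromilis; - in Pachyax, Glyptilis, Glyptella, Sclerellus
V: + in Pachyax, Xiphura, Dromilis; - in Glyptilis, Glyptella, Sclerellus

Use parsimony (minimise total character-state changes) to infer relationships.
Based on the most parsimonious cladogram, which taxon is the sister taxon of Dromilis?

Character polarity is set by the outgroup: the derived state is whichever differs from the outgroup's state, so for I the derived state is '-', and for the remaining characters it is '+'.
I (derived state '-') is unique to Pachyax (autapomorphy; uninformative for grouping).
II (derived state '+') is shared by Dromilis, Glyptilis, Pachyax, and Xiphura — a synapomorphy uniting that clade.
All ingroup taxa share the derived state '+' for III; it defines the ingroup but does not resolve relationships within it.
IV: derived state '+' in Dromilis and Xiphura only — synapomorphy for {Dromilis, Xiphura}.
V: derived state '+' in Dromilis, Pachyax, and Xiphura only — synapomorphy for {Dromilis, Pachyax, Xiphura}.
Most parsimonious ingroup topology: (Glyptella,(Glyptilis,((Xiphura,Dromilis),Pachyax))).
Dromilis and Xiphura form a cherry on this tree, so they are sister taxa.

Xiphura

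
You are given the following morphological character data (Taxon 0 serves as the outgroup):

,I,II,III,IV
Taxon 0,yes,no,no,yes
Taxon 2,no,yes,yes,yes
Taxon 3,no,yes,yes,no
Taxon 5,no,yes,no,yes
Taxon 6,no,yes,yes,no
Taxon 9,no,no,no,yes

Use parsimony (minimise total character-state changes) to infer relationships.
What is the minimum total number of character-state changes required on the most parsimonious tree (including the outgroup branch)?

Character polarity is set by the outgroup: the derived state is whichever differs from the outgroup's state, so for I, IV the derived state is 'no', and for the remaining characters it is 'yes'.
I (derived state 'no') is shared by all ingroup taxa — unites the whole ingroup.
II: derived state 'yes' in Taxon 2, Taxon 3, Taxon 5, and Taxon 6 only — synapomorphy for {Taxon 2, Taxon 3, Taxon 5, Taxon 6}.
III (derived state 'yes') is shared by Taxon 2, Taxon 3, and Taxon 6 — a synapomorphy uniting that clade.
IV (derived state 'no') is shared by Taxon 3 and Taxon 6 — a synapomorphy uniting that clade.
Most parsimonious ingroup topology: (((Taxon 2,(Taxon 3,Taxon 6)),Taxon 5),Taxon 9).
Changes per character on this tree: I: 1; II: 1; III: 1; IV: 1.
Total = 4.

4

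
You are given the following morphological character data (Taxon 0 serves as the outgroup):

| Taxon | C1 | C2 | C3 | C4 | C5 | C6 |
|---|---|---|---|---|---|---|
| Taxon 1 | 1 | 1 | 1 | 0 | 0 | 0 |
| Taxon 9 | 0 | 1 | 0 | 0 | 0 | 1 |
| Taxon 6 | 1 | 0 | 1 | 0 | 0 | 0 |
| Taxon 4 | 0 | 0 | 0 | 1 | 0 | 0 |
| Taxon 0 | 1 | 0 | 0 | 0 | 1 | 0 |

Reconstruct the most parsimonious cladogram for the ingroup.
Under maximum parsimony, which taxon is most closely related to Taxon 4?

Taxon 9

Character polarity is set by the outgroup: the derived state is whichever differs from the outgroup's state, so for C1, C5 the derived state is '0', and for the remaining characters it is '1'.
C1: derived state '0' in Taxon 4 and Taxon 9 only — synapomorphy for {Taxon 4, Taxon 9}.
C2 (state '1') occurs in Taxon 1 and Taxon 9 but conflicts with the nesting implied by the other characters — most parsimoniously interpreted as homoplasy.
C3: derived state '1' in Taxon 1 and Taxon 6 only — synapomorphy for {Taxon 1, Taxon 6}.
C4: derived state '1' in Taxon 4 only — an autapomorphy, so it tells us nothing about relationships among taxa.
C5 (derived state '0') is shared by all ingroup taxa — unites the whole ingroup.
C6: derived state '1' in Taxon 9 only — an autapomorphy, so it tells us nothing about relationships among taxa.
Most parsimonious ingroup topology: ((Taxon 6,Taxon 1),(Taxon 4,Taxon 9)).
Taxon 4 and Taxon 9 form a cherry on this tree, so they are sister taxa.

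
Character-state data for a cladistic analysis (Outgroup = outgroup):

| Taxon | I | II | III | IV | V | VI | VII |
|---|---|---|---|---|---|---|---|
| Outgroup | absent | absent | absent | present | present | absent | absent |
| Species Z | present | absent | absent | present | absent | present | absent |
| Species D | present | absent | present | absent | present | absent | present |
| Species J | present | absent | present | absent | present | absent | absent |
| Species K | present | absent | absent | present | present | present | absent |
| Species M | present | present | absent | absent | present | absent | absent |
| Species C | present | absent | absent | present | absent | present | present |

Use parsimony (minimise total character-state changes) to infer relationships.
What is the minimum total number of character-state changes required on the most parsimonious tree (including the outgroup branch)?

8

Character polarity is set by the outgroup: the derived state is whichever differs from the outgroup's state, so for IV, V the derived state is 'absent', and for the remaining characters it is 'present'.
All ingroup taxa share the derived state 'present' for I; it defines the ingroup but does not resolve relationships within it.
II (derived state 'present') is unique to Species M (autapomorphy; uninformative for grouping).
III (derived state 'present') is shared by Species D and Species J — a synapomorphy uniting that clade.
IV (derived state 'absent') is shared by Species D, Species J, and Species M — a synapomorphy uniting that clade.
V: derived state 'absent' in Species C and Species Z only — synapomorphy for {Species C, Species Z}.
VI (derived state 'present') is shared by Species C, Species K, and Species Z — a synapomorphy uniting that clade.
VII groups Species C and Species D, which is incompatible with the clades supported by the remaining characters; treating it as convergent (homoplasy) costs fewer steps than any alternative tree.
Most parsimonious ingroup topology: (((Species Z,Species C),Species K),((Species D,Species J),Species M)).
Changes per character on this tree: I: 1; II: 1; III: 1; IV: 1; V: 1; VI: 1; VII: 2.
Total = 8.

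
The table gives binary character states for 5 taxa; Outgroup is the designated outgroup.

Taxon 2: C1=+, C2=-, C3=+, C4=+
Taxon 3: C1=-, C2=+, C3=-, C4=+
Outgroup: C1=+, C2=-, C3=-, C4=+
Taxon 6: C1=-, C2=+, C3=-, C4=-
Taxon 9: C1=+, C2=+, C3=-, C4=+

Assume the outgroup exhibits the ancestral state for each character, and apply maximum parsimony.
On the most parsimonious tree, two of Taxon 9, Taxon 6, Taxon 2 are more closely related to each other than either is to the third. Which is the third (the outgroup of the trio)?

Taxon 2

Character polarity is set by the outgroup: the derived state is whichever differs from the outgroup's state, so for C1, C4 the derived state is '-', and for the remaining characters it is '+'.
Only Taxon 3 and Taxon 6 show the derived state '-' for C1, supporting them as a clade.
C2 (derived state '+') is shared by Taxon 3, Taxon 6, and Taxon 9 — a synapomorphy uniting that clade.
C3 (derived state '+') is unique to Taxon 2 (autapomorphy; uninformative for grouping).
C4 (derived state '-') is unique to Taxon 6 (autapomorphy; uninformative for grouping).
Most parsimonious ingroup topology: (((Taxon 3,Taxon 6),Taxon 9),Taxon 2).
Taxon 6 and Taxon 9 share a more recent common ancestor with each other than either does with Taxon 2, so Taxon 2 is the least closely related of the three.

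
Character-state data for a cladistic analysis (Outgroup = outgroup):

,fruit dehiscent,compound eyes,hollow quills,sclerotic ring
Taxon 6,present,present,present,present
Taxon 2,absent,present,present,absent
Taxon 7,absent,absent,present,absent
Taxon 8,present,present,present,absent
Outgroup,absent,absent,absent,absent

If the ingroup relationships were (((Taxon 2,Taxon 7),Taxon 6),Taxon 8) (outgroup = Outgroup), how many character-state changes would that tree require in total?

6

Map each character onto (((Taxon 2,Taxon 7),Taxon 6),Taxon 8) (rooted by Outgroup) and count the minimum state changes it requires (Fitch parsimony):
fruit dehiscent: 2; compound eyes: 2; hollow quills: 1; sclerotic ring: 1.
Total tree length = 6.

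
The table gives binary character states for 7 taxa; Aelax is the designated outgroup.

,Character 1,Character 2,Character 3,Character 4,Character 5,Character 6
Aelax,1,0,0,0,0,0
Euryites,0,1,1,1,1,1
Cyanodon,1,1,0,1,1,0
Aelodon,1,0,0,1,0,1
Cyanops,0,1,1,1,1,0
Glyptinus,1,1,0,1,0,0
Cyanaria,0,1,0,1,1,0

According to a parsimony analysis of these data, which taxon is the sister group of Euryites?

Cyanops

Character polarity is set by the outgroup: the derived state is whichever differs from the outgroup's state, so for Character 1 the derived state is '0', and for the remaining characters it is '1'.
Only Cyanaria, Cyanops, and Euryites show the derived state '0' for Character 1, supporting them as a clade.
Only Cyanaria, Cyanodon, Cyanops, Euryites, and Glyptinus show the derived state '1' for Character 2, supporting them as a clade.
Character 3 (derived state '1') is shared by Cyanops and Euryites — a synapomorphy uniting that clade.
All ingroup taxa share the derived state '1' for Character 4; it defines the ingroup but does not resolve relationships within it.
Character 5 (derived state '1') is shared by Cyanaria, Cyanodon, Cyanops, and Euryites — a synapomorphy uniting that clade.
Character 6 groups Aelodon and Euryites, which is incompatible with the clades supported by the remaining characters; treating it as convergent (homoplasy) costs fewer steps than any alternative tree.
Most parsimonious ingroup topology: (((((Euryites,Cyanops),Cyanaria),Cyanodon),Glyptinus),Aelodon).
Euryites and Cyanops form a cherry on this tree, so they are sister taxa.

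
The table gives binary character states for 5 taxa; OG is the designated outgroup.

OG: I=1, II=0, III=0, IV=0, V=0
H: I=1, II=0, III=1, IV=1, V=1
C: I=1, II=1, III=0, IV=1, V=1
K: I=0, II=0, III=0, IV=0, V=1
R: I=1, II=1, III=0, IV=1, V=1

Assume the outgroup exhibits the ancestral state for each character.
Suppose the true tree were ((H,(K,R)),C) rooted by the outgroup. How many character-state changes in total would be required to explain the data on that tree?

7

Map each character onto ((H,(K,R)),C) (rooted by OG) and count the minimum state changes it requires (Fitch parsimony):
I: 1; II: 2; III: 1; IV: 2; V: 1.
Total tree length = 7.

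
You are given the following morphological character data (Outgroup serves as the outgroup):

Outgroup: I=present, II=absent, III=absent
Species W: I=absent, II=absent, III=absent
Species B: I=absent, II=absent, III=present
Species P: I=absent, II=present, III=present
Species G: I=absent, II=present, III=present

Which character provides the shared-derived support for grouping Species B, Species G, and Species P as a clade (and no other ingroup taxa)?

Character polarity is set by the outgroup: the derived state is whichever differs from the outgroup's state, so for I the derived state is 'absent', and for the remaining characters it is 'present'.
I (derived state 'absent') is shared by all ingroup taxa — unites the whole ingroup.
II: derived state 'present' in Species G and Species P only — synapomorphy for {Species G, Species P}.
III: derived state 'present' in Species B, Species G, and Species P only — synapomorphy for {Species B, Species G, Species P}.
Most parsimonious ingroup topology: (Species W,(Species B,(Species P,Species G))).
The clade {Species B, Species G, Species P} is supported by III: its derived state 'present' occurs in exactly those taxa and in no other taxon (including the outgroup).

III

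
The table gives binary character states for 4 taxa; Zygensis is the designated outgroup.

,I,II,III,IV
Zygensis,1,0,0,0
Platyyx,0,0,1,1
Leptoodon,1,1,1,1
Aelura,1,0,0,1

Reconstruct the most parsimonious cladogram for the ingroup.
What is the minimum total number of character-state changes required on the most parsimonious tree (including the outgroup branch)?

Character polarity is set by the outgroup: the derived state is whichever differs from the outgroup's state, so for I the derived state is '0', and for the remaining characters it is '1'.
I (derived state '0') is unique to Platyyx (autapomorphy; uninformative for grouping).
II (derived state '1') is unique to Leptoodon (autapomorphy; uninformative for grouping).
III: derived state '1' in Leptoodon and Platyyx only — synapomorphy for {Leptoodon, Platyyx}.
All ingroup taxa share the derived state '1' for IV; it defines the ingroup but does not resolve relationships within it.
Most parsimonious ingroup topology: ((Platyyx,Leptoodon),Aelura).
Changes per character on this tree: I: 1; II: 1; III: 1; IV: 1.
Total = 4.

4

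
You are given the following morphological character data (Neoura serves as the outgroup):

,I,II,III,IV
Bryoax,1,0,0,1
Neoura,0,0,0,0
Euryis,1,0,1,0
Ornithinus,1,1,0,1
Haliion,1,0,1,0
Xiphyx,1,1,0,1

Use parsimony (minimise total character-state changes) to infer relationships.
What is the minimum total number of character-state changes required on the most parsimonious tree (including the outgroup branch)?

The outgroup has state '0' for every character, so '1' is the derived state throughout.
All ingroup taxa share the derived state '1' for I; it defines the ingroup but does not resolve relationships within it.
Only Ornithinus and Xiphyx show the derived state '1' for II, supporting them as a clade.
III: derived state '1' in Euryis and Haliion only — synapomorphy for {Euryis, Haliion}.
IV: derived state '1' in Bryoax, Ornithinus, and Xiphyx only — synapomorphy for {Bryoax, Ornithinus, Xiphyx}.
Most parsimonious ingroup topology: ((Euryis,Haliion),(Bryoax,(Ornithinus,Xiphyx))).
Changes per character on this tree: I: 1; II: 1; III: 1; IV: 1.
Total = 4.

4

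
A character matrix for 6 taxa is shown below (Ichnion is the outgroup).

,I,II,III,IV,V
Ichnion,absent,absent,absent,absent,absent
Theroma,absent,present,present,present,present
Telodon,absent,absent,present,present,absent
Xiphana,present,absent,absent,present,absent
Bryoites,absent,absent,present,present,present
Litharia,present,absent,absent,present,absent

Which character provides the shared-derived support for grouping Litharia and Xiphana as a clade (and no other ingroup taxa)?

The outgroup has state 'absent' for every character, so 'present' is the derived state throughout.
I (derived state 'present') is shared by Litharia and Xiphana — a synapomorphy uniting that clade.
II: derived state 'present' in Theroma only — an autapomorphy, so it tells us nothing about relationships among taxa.
Only Bryoites, Telodon, and Theroma show the derived state 'present' for III, supporting them as a clade.
IV (derived state 'present') is shared by all ingroup taxa — unites the whole ingroup.
V (derived state 'present') is shared by Bryoites and Theroma — a synapomorphy uniting that clade.
Most parsimonious ingroup topology: (((Theroma,Bryoites),Telodon),(Xiphana,Litharia)).
The clade {Litharia, Xiphana} is supported by I: its derived state 'present' occurs in exactly those taxa and in no other taxon (including the outgroup).

I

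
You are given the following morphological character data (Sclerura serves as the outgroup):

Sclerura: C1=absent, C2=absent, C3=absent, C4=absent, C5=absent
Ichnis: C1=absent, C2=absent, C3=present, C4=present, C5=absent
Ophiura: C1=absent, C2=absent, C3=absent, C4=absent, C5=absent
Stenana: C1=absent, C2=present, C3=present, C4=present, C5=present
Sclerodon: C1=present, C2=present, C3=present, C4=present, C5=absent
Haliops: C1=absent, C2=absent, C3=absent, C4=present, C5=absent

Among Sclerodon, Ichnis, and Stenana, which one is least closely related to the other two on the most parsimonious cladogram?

Ichnis

The outgroup has state 'absent' for every character, so 'present' is the derived state throughout.
C1 (derived state 'present') is unique to Sclerodon (autapomorphy; uninformative for grouping).
Only Sclerodon and Stenana show the derived state 'present' for C2, supporting them as a clade.
C3 (derived state 'present') is shared by Ichnis, Sclerodon, and Stenana — a synapomorphy uniting that clade.
Only Haliops, Ichnis, Sclerodon, and Stenana show the derived state 'present' for C4, supporting them as a clade.
C5 (derived state 'present') is unique to Stenana (autapomorphy; uninformative for grouping).
Most parsimonious ingroup topology: (((Ichnis,(Stenana,Sclerodon)),Haliops),Ophiura).
Sclerodon and Stenana share a more recent common ancestor with each other than either does with Ichnis, so Ichnis is the least closely related of the three.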